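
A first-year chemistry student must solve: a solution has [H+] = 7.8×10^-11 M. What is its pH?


pH = -log10([H+]) = -log10(7.8×10^-11)
= 11 - log10(7.8)
= 11 - 0.89
= 10.11

10.11


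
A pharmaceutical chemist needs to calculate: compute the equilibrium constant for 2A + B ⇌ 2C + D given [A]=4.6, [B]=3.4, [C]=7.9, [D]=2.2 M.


Kc = [C]^2[D]/([A]^2[B])
= (7.9^2 × 2.2^1)/(4.6^2 × 3.4^1)
= 137.302/71.944
= 1.908

1.908


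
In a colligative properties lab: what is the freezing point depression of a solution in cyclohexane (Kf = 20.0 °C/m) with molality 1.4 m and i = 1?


ΔTf = Kf × m × i
= 20.0 × 1.4 × 1
= 28.0 °C

28.0 °C


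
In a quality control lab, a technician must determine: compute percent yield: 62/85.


% yield = actual/theoretical × 100
= 62/85 × 100
= 72.94%

72.94%


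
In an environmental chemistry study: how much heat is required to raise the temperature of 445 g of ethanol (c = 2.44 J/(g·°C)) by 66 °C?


q = mcΔT = 445 × 2.44 × 66
= 71662.80 J

71662.80 J


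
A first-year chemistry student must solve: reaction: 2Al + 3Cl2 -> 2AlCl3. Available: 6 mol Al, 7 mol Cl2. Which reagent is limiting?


Mole ratio available / coefficient:
  Al: 6/2 = 3.000
  Cl2: 7/3 = 2.333
Smaller ratio is limiting.

Cl2


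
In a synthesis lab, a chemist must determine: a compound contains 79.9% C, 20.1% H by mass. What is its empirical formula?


Assume 100 g sample. Moles of each element:
  C: 79.9/12.01 = 6.653 mol
  H: 20.1/1.008 = 19.94 mol
Divide by smallest (6.653):
  C: 6.653/6.653 = 1.0
  H: 19.94/6.653 = 3.0
Empirical formula: CH3

CH3


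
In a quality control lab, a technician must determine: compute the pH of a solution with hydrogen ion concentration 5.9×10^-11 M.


pH = -log10([H+]) = -log10(5.9×10^-11)
= 11 - log10(5.9)
= 11 - 0.77
= 10.23

10.23


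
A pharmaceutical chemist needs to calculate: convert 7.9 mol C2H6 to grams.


M(C2H6) = 30.07 g/mol
mass = n × M = 7.9 × 30.07 = 237.55 g

237.55 g


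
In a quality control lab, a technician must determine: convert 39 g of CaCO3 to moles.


M(CaCO3) = 100.09 g/mol
n = mass/M = 39/100.09 = 0.3896 mol

0.3896 mol


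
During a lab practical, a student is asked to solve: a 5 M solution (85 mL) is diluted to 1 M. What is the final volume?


C1V1 = C2V2
5 × 85 = 1 × V2
V2 = 425/1 = 425.0 mL

425.0 mL


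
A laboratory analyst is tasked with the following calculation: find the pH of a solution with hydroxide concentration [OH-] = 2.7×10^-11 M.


pOH = -log10([OH-]) = -log10(2.7×10^-11)
= 11 - log10(2.7) = 10.57
pH = 14 - pOH = 14 - 10.57 = 3.43

3.43


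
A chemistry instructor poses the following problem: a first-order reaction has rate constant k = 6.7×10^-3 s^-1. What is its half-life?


t½ = ln2/k = 0.693147/(6.7×10^-3 s^-1)
= 103.5 s

103.5 s


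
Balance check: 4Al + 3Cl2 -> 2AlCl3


Equation: 4Al + 3Cl2 -> 2AlCl3
Check atoms: Al: 4≠2, Cl: 6=6
Not balanced

No, not balanced


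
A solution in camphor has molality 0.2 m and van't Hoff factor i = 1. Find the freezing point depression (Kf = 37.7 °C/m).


ΔTf = Kf × m × i
= 37.7 × 0.2 × 1
= 7.54 °C

7.54 °C


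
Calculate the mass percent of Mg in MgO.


M(MgO) = 1×24.31 + 1×16.0 = 40.31 g/mol
Mass of Mg = 1 × 24.31 = 24.31 g/mol
% Mg = 24.31/40.31 × 100 = 60.31%

60.31%


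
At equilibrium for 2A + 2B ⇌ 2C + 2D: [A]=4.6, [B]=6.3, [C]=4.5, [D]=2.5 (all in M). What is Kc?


Kc = [C]^2[D]^2/([A]^2[B]^2)
= (4.5^2 × 2.5^2)/(4.6^2 × 6.3^2)
= 126.5625/839.8404
= 0.1507

0.1507


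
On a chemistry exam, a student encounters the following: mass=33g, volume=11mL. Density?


ρ = mass/volume
= 33/11
= 3.0 g/mL

3.0 g/mL


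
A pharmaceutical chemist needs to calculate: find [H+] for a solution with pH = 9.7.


[H+] = 10^(-pH) = 10^(-9.7)
= 2.0×10^-10 M

2.0×10^-10 M


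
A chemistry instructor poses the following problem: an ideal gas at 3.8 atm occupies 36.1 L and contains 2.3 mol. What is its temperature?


PV = nRT  (R = 0.08206 L·atm/(mol·K))
T = PV/(nR) = 3.8×36.1/(2.3×0.08206)
= 137.18/0.188738
= 726.83 K

726.83 K


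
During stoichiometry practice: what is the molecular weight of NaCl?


M(NaCl) = 1×22.99 + 1×35.45
= 22.99 + 35.45
= 58.44 g/mol

58.44 g/mol


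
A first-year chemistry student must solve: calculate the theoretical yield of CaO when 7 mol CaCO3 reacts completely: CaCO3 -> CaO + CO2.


Mole ratio CaO:CaCO3 = 1:1
n(CaO) = 7 × 1/1 = 7.000 mol
mass = 7.000 × 56.08 = 392.56 g

392.56 g


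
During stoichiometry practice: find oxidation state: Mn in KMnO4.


(+1) + x + 4(-2) = 0, so x = +7
Oxidation number: +7

+7


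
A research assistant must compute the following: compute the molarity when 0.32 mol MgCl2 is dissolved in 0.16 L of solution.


M = n/V = 0.32/0.16 = 2.000 mol/L

2.000 M


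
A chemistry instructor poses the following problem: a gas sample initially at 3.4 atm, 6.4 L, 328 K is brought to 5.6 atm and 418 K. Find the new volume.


P1V1/T1 = P2V2/T2
V2 = P1V1T2/(T1P2)
= 3.4×6.4×418/(328×5.6)
= 4.952 L

4.952 L


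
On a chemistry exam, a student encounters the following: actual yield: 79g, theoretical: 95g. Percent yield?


% yield = actual/theoretical × 100
= 79/95 × 100
= 83.16%

83.16%


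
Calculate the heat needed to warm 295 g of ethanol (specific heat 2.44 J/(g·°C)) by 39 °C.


q = mcΔT = 295 × 2.44 × 39
= 28072.20 J

28072.20 J


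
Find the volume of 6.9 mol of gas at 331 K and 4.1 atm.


PV = nRT  (R = 0.08206 L·atm/(mol·K))
V = nRT/P = 6.9×0.08206×331/4.1
= 45.711 L

45.711 L


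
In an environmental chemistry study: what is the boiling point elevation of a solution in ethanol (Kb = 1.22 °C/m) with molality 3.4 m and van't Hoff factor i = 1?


ΔTb = Kb × m × i
= 1.22 × 3.4 × 1
= 4.148 °C

4.148 °C


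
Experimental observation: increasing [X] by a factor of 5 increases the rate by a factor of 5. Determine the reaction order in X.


rate ∝ [X]^n
5^n = 5 → n = 1
Order in X: 1

1


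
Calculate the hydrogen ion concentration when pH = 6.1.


[H+] = 10^(-pH) = 10^(-6.1)
= 7.94×10^-7 M

7.94×10^-7 M


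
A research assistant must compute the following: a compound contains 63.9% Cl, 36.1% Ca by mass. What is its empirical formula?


Assume 100 g sample. Moles of each element:
  Cl: 63.9/35.45 = 1.803 mol
  Ca: 36.1/40.08 = 0.901 mol
Divide by smallest (0.901):
  Cl: 1.803/0.901 = 2.0
  Ca: 0.901/0.901 = 1.0
Empirical formula: CaCl2

CaCl2


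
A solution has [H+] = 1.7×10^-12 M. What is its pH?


pH = -log10([H+]) = -log10(1.7×10^-12)
= 12 - log10(1.7)
= 12 - 0.23
= 11.77

11.77


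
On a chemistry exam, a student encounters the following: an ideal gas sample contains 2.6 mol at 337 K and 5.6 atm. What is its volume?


PV = nRT  (R = 0.08206 L·atm/(mol·K))
V = nRT/P = 2.6×0.08206×337/5.6
= 12.839 L

12.839 L


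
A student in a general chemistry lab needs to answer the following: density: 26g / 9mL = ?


ρ = mass/volume
= 26/9
= 2.889 g/mL

2.889 g/mL


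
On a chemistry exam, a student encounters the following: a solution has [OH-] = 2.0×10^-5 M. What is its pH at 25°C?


pOH = -log10([OH-]) = -log10(2.0×10^-5)
= 5 - log10(2.0) = 4.7
pH = 14 - pOH = 14 - 4.7 = 9.3

9.3


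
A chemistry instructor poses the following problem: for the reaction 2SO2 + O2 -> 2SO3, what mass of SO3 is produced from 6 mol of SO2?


Mole ratio SO3:SO2 = 2:2
n(SO3) = 6 × 2/2 = 6.000 mol
mass = 6.000 × 80.07 = 480.42 g

480.42 g


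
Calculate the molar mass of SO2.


M(SO2) = 1×32.07 + 2×16.0
= 32.07 + 32.0
= 64.07 g/mol

64.07 g/mol


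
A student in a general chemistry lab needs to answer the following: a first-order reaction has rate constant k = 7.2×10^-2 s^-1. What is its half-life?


t½ = ln2/k = 0.693147/(7.2×10^-2 s^-1)
= 9.627 s

9.627 s


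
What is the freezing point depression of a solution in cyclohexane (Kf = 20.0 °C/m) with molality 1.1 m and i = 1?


ΔTf = Kf × m × i
= 20.0 × 1.1 × 1
= 22.0 °C

22.0 °C


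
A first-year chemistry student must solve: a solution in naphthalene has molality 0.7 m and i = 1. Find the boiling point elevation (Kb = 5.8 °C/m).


ΔTb = Kb × m × i
= 5.8 × 0.7 × 1
= 4.06 °C

4.06 °C


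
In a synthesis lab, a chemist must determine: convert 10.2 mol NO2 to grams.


M(NO2) = 46.01 g/mol
mass = n × M = 10.2 × 46.01 = 469.30 g

469.30 g


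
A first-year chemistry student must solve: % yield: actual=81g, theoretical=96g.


% yield = actual/theoretical × 100
= 81/96 × 100
= 84.38%

84.38%


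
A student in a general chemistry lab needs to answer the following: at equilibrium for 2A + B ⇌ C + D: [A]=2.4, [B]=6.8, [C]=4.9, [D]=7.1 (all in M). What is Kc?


Kc = [C][D]/([A]^2[B])
= (4.9^1 × 7.1^1)/(2.4^2 × 6.8^1)
= 34.79/39.168
= 0.8882

0.8882


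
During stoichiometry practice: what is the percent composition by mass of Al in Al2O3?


M(Al2O3) = 2×26.98 + 3×16.0 = 101.96 g/mol
Mass of Al = 2 × 26.98 = 53.96 g/mol
% Al = 53.96/101.96 × 100 = 52.92%

52.92%


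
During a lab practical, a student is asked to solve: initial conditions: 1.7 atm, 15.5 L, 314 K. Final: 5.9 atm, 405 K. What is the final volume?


P1V1/T1 = P2V2/T2
V2 = P1V1T2/(T1P2)
= 1.7×15.5×405/(314×5.9)
= 5.76 L

5.76 L


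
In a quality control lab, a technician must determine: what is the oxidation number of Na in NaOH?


Group 1 metal: +1
Oxidation number: +1

+1


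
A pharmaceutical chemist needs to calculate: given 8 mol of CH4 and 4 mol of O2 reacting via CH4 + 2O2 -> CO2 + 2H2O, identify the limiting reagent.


Mole ratio available / coefficient:
  CH4: 8/1 = 8.000
  O2: 4/2 = 2.000
Smaller ratio is limiting.

O2


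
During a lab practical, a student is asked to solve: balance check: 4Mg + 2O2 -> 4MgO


Equation: 4Mg + 2O2 -> 4MgO
Check atoms: Mg: 4=4, O: 4=4
Balanced

Yes, balanced


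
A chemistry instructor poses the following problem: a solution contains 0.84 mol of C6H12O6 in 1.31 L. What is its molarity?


M = n/V = 0.84/1.31 = 0.641 mol/L

0.641 M


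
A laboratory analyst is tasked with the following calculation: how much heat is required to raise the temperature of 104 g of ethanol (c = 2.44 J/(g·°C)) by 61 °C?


q = mcΔT = 104 × 2.44 × 61
= 15479.36 J

15479.36 J


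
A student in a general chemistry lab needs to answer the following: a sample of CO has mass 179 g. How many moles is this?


M(CO) = 28.01 g/mol
n = mass/M = 179/28.01 = 6.3906 mol

6.3906 mol


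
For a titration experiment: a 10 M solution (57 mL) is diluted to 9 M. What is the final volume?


C1V1 = C2V2
10 × 57 = 9 × V2
V2 = 570/9 = 63.33 mL

63.33 mL


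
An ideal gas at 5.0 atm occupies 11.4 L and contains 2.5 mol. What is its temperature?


PV = nRT  (R = 0.08206 L·atm/(mol·K))
T = PV/(nR) = 5.0×11.4/(2.5×0.08206)
= 57.00/0.205150
= 277.85 K

277.85 K


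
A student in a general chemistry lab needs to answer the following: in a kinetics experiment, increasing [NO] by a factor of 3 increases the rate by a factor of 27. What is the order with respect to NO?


rate ∝ [NO]^n
3^n = 27 → n = 3
Order in NO: 3

3


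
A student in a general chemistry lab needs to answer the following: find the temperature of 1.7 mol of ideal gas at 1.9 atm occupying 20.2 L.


PV = nRT  (R = 0.08206 L·atm/(mol·K))
T = PV/(nR) = 1.9×20.2/(1.7×0.08206)
= 38.38/0.139502
= 275.12 K

275.12 K


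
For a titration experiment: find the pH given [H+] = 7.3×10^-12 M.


pH = -log10([H+]) = -log10(7.3×10^-12)
= 12 - log10(7.3)
= 12 - 0.86
= 11.14

11.14


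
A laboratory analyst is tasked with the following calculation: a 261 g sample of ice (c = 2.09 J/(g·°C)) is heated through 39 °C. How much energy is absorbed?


q = mcΔT = 261 × 2.09 × 39
= 21274.11 J

21274.11 J


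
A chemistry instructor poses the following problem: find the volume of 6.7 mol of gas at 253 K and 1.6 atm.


PV = nRT  (R = 0.08206 L·atm/(mol·K))
V = nRT/P = 6.7×0.08206×253/1.6
= 86.937 L

86.937 L


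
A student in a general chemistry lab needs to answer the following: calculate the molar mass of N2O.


M(N2O) = 2×14.01 + 1×16.0
= 28.02 + 16.0
= 44.02 g/mol

44.02 g/mol


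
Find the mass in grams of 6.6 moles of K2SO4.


M(K2SO4) = 174.27 g/mol
mass = n × M = 6.6 × 174.27 = 1150.18 g

1150.18 g


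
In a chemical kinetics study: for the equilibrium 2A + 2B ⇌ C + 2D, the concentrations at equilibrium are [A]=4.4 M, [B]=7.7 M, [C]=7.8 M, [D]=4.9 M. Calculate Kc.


Kc = [C][D]^2/([A]^2[B]^2)
= (7.8^1 × 4.9^2)/(4.4^2 × 7.7^2)
= 187.278/1147.8544
= 0.1632

0.1632


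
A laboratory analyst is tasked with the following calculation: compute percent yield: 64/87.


% yield = actual/theoretical × 100
= 64/87 × 100
= 73.56%

73.56%


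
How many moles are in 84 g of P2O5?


M(P2O5) = 141.94 g/mol
n = mass/M = 84/141.94 = 0.5918 mol

0.5918 mol


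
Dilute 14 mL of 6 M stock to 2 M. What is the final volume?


C1V1 = C2V2
6 × 14 = 2 × V2
V2 = 84/2 = 42.0 mL

42.0 mL


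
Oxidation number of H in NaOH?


H is +1 with nonmetals
Oxidation number: +1

+1


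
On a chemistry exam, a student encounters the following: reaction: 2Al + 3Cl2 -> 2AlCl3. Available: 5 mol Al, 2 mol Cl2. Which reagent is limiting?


Mole ratio available / coefficient:
  Al: 5/2 = 2.500
  Cl2: 2/3 = 0.667
Smaller ratio is limiting.

Cl2


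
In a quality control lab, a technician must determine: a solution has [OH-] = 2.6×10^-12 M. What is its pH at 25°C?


pOH = -log10([OH-]) = -log10(2.6×10^-12)
= 12 - log10(2.6) = 11.59
pH = 14 - pOH = 14 - 11.59 = 2.41

2.41


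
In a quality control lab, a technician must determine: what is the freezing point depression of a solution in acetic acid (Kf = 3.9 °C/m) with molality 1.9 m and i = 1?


ΔTf = Kf × m × i
= 3.9 × 1.9 × 1
= 7.41 °C

7.41 °C


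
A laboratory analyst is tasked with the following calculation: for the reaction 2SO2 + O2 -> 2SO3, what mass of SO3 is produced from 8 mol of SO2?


Mole ratio SO3:SO2 = 2:2
n(SO3) = 8 × 2/2 = 8.000 mol
mass = 8.000 × 80.07 = 640.56 g

640.56 g


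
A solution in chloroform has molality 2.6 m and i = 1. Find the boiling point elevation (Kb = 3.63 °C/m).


ΔTb = Kb × m × i
= 3.63 × 2.6 × 1
= 9.438 °C

9.438 °C


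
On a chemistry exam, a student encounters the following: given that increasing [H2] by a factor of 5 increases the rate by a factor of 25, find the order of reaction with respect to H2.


rate ∝ [H2]^n
5^n = 25 → n = 2
Order in H2: 2

2


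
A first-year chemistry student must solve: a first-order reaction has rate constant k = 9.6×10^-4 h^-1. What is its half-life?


t½ = ln2/k = 0.693147/(9.6×10^-4 h^-1)
= 722.0 h

722.0 h


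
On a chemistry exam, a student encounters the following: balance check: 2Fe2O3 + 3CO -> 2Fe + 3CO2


Equation: 2Fe2O3 + 3CO -> 2Fe + 3CO2
Check atoms: C: 3=3, Fe: 4≠2, O: 9≠6
Not balanced

No, not balanced


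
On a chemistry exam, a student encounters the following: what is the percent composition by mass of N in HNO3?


M(HNO3) = 1×1.008 + 1×14.01 + 3×16.0 = 63.018 g/mol
Mass of N = 1 × 14.01 = 14.01 g/mol
% N = 14.01/63.018 × 100 = 22.23%

22.23%


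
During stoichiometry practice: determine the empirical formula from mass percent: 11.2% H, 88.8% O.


Assume 100 g sample. Moles of each element:
  H: 11.2/1.008 = 11.111 mol
  O: 88.8/16.0 = 5.55 mol
Divide by smallest (5.55):
  H: 11.111/5.55 = 2.0
  O: 5.55/5.55 = 1.0
Empirical formula: H2O

H2O


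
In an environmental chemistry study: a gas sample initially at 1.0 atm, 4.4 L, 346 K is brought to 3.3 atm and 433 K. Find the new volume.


P1V1/T1 = P2V2/T2
V2 = P1V1T2/(T1P2)
= 1.0×4.4×433/(346×3.3)
= 1.669 L

1.669 L


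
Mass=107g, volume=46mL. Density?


ρ = mass/volume
= 107/46
= 2.326 g/mL

2.326 g/mL


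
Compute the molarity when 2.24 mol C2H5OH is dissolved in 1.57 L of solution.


M = n/V = 2.24/1.57 = 1.427 mol/L

1.427 M


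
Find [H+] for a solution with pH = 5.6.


[H+] = 10^(-pH) = 10^(-5.6)
= 2.51×10^-6 M

2.51×10^-6 M


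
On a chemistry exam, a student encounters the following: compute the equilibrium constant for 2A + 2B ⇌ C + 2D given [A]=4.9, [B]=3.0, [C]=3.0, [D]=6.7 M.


Kc = [C][D]^2/([A]^2[B]^2)
= (3.0^1 × 6.7^2)/(4.9^2 × 3.0^2)
= 134.67/216.09
= 0.6232

0.6232


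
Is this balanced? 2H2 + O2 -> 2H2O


Equation: 2H2 + O2 -> 2H2O
Check atoms: H: 4=4, O: 2=2
Balanced

Yes, balanced


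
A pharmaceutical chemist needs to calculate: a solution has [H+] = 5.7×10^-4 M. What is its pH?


pH = -log10([H+]) = -log10(5.7×10^-4)
= 4 - log10(5.7)
= 4 - 0.76
= 3.24

3.24


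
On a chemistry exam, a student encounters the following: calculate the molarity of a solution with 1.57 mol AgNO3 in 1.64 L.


M = n/V = 1.57/1.64 = 0.957 mol/L

0.957 M


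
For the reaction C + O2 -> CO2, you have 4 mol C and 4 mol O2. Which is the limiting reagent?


Mole ratio available / coefficient:
  C: 4/1 = 4.000
  O2: 4/1 = 4.000
Smaller ratio is limiting.

neither (stoichiometric); C and O2 are fully consumed


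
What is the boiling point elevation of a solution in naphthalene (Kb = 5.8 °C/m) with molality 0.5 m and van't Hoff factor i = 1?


ΔTb = Kb × m × i
= 5.8 × 0.5 × 1
= 2.9 °C

2.9 °C


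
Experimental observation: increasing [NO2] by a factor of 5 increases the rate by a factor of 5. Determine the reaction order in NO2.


rate ∝ [NO2]^n
5^n = 5 → n = 1
Order in NO2: 1

1


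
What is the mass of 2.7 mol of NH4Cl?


M(NH4Cl) = 53.49 g/mol
mass = n × M = 2.7 × 53.49 = 144.42 g

144.42 g


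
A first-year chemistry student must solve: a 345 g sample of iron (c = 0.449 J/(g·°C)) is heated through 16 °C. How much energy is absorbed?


q = mcΔT = 345 × 0.449 × 16
= 2478.48 J

2478.48 J


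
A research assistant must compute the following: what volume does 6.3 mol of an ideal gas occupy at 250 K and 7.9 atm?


PV = nRT  (R = 0.08206 L·atm/(mol·K))
V = nRT/P = 6.3×0.08206×250/7.9
= 16.36 L

16.36 L


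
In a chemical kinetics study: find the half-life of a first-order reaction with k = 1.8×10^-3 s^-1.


t½ = ln2/k = 0.693147/(1.8×10^-3 s^-1)
= 385.1 s

385.1 s


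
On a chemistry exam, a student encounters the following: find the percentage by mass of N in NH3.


M(NH3) = 1×14.01 + 3×1.008 = 17.034 g/mol
Mass of N = 1 × 14.01 = 14.01 g/mol
% N = 14.01/17.034 × 100 = 82.25%

82.25%


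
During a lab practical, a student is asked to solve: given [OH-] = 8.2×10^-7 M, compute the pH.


pOH = -log10([OH-]) = -log10(8.2×10^-7)
= 7 - log10(8.2) = 6.09
pH = 14 - pOH = 14 - 6.09 = 7.91

7.91


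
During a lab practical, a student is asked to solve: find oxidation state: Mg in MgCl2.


Group 2 metal: +2
Oxidation number: +2

+2


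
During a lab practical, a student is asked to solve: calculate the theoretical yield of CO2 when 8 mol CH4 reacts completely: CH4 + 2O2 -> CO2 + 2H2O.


Mole ratio CO2:CH4 = 1:1
n(CO2) = 8 × 1/1 = 8.000 mol
mass = 8.000 × 44.01 = 352.08 g

352.08 g


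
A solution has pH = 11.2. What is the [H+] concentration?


[H+] = 10^(-pH) = 10^(-11.2)
= 6.31×10^-12 M

6.31×10^-12 M


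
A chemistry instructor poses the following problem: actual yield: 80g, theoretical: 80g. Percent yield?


% yield = actual/theoretical × 100
= 80/80 × 100
= 100.0%

100.0%


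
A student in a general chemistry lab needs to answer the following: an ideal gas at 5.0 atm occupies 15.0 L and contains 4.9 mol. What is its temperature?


PV = nRT  (R = 0.08206 L·atm/(mol·K))
T = PV/(nR) = 5.0×15.0/(4.9×0.08206)
= 75.00/0.402094
= 186.52 K

186.52 K


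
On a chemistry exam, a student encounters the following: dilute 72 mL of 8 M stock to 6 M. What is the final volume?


C1V1 = C2V2
8 × 72 = 6 × V2
V2 = 576/6 = 96.0 mL

96.0 mL


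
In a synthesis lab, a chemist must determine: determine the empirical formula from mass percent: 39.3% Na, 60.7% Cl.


Assume 100 g sample. Moles of each element:
  Na: 39.3/22.99 = 1.709 mol
  Cl: 60.7/35.45 = 1.712 mol
Divide by smallest (1.709):
  Na: 1.709/1.709 = 1.0
  Cl: 1.712/1.709 = 1.0
Empirical formula: NaCl

NaCl


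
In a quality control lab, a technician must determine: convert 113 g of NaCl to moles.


M(NaCl) = 58.44 g/mol
n = mass/M = 113/58.44 = 1.9336 mol

1.9336 mol


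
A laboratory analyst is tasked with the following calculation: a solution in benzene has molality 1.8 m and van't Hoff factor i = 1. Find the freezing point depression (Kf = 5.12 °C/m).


ΔTf = Kf × m × i
= 5.12 × 1.8 × 1
= 9.216 °C

9.216 °C


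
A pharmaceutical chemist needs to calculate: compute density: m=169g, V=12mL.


ρ = mass/volume
= 169/12
= 14.083 g/mL

14.083 g/mL


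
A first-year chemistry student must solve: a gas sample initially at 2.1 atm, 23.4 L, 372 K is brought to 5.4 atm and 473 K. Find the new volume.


P1V1/T1 = P2V2/T2
V2 = P1V1T2/(T1P2)
= 2.1×23.4×473/(372×5.4)
= 11.571 L

11.571 L


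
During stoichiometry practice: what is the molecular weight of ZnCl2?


M(ZnCl2) = 1×65.38 + 2×35.45
= 65.38 + 70.9
= 136.28 g/mol

136.28 g/mol


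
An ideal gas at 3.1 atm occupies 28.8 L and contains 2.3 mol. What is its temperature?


PV = nRT  (R = 0.08206 L·atm/(mol·K))
T = PV/(nR) = 3.1×28.8/(2.3×0.08206)
= 89.28/0.188738
= 473.04 K

473.04 K


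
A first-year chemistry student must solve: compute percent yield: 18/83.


% yield = actual/theoretical × 100
= 18/83 × 100
= 21.69%

21.69%


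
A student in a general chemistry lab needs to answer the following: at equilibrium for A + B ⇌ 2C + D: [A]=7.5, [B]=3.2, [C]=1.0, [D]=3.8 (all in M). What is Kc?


Kc = [C]^2[D]/([A][B])
= (1.0^2 × 3.8^1)/(7.5^1 × 3.2^1)
= 3.8/24
= 0.1583

0.1583


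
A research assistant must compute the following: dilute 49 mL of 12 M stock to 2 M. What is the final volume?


C1V1 = C2V2
12 × 49 = 2 × V2
V2 = 588/2 = 294.0 mL

294.0 mL


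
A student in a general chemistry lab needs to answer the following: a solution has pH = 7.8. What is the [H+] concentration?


[H+] = 10^(-pH) = 10^(-7.8)
= 1.58×10^-8 M

1.58×10^-8 M


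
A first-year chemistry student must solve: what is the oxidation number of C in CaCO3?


(+2) + x + 3(-2) = 0, so x = +4
Oxidation number: +4

+4


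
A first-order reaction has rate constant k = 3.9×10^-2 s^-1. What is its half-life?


t½ = ln2/k = 0.693147/(3.9×10^-2 s^-1)
= 17.77 s

17.77 s


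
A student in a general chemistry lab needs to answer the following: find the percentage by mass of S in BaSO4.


M(BaSO4) = 1×137.33 + 1×32.07 + 4×16.0 = 233.40 g/mol
Mass of S = 1 × 32.07 = 32.07 g/mol
% S = 32.07/233.40 × 100 = 13.74%

13.74%


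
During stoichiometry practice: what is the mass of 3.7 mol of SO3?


M(SO3) = 80.07 g/mol
mass = n × M = 3.7 × 80.07 = 296.26 g

296.26 g


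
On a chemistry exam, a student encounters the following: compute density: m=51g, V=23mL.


ρ = mass/volume
= 51/23
= 2.217 g/mL

2.217 g/mL


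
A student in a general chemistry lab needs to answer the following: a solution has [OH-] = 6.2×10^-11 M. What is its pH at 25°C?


pOH = -log10([OH-]) = -log10(6.2×10^-11)
= 11 - log10(6.2) = 10.21
pH = 14 - pOH = 14 - 10.21 = 3.79

3.79


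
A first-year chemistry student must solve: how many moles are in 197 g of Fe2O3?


M(Fe2O3) = 159.7 g/mol
n = mass/M = 197/159.7 = 1.2336 mol

1.2336 mol


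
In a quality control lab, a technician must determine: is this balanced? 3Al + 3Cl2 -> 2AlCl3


Equation: 3Al + 3Cl2 -> 2AlCl3
Check atoms: Al: 3≠2, Cl: 6=6
Not balanced

No, not balanced


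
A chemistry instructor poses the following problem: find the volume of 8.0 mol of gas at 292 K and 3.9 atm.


PV = nRT  (R = 0.08206 L·atm/(mol·K))
V = nRT/P = 8.0×0.08206×292/3.9
= 49.152 L

49.152 L


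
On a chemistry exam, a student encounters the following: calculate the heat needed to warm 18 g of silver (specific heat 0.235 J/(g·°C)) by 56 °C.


q = mcΔT = 18 × 0.235 × 56
= 236.88 J

236.88 J


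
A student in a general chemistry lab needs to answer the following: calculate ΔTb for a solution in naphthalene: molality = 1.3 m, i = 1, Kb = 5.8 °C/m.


ΔTb = Kb × m × i
= 5.8 × 1.3 × 1
= 7.54 °C

7.54 °C


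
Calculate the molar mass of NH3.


M(NH3) = 1×14.01 + 3×1.008
= 14.01 + 3.02
= 17.03 g/mol

17.03 g/mol


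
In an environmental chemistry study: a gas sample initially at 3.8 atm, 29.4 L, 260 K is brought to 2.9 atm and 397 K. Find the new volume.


P1V1/T1 = P2V2/T2
V2 = P1V1T2/(T1P2)
= 3.8×29.4×397/(260×2.9)
= 58.823 L

58.823 L


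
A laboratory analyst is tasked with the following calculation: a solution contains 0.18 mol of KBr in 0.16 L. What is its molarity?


M = n/V = 0.18/0.16 = 1.125 mol/L

1.125 M


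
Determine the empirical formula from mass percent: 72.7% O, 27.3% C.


Assume 100 g sample. Moles of each element:
  O: 72.7/16.0 = 4.544 mol
  C: 27.3/12.01 = 2.273 mol
Divide by smallest (2.273):
  O: 4.544/2.273 = 2.0
  C: 2.273/2.273 = 1.0
Empirical formula: CO2

CO2


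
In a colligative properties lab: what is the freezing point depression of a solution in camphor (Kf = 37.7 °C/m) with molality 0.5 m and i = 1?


ΔTf = Kf × m × i
= 37.7 × 0.5 × 1
= 18.85 °C

18.85 °C


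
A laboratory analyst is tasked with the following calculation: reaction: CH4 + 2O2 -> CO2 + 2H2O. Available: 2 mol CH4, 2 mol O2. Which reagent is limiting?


Mole ratio available / coefficient:
  CH4: 2/1 = 2.000
  O2: 2/2 = 1.000
Smaller ratio is limiting.

O2


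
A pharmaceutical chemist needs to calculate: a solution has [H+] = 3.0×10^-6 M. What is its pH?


pH = -log10([H+]) = -log10(3.0×10^-6)
= 6 - log10(3.0)
= 6 - 0.48
= 5.52

5.52


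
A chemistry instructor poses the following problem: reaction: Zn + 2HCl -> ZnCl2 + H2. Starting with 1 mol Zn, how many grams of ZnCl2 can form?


Mole ratio ZnCl2:Zn = 1:1
n(ZnCl2) = 1 × 1/1 = 1.000 mol
mass = 1.000 × 136.28 = 136.28 g

136.28 g


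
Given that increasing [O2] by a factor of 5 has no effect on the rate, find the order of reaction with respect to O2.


rate ∝ [O2]^n
rate ∝ [O2]^0
Order in O2: 0

0


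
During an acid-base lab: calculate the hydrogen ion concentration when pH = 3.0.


[H+] = 10^(-pH) = 10^(-3.0)
= 1.0×10^-3 M

1.0×10^-3 M


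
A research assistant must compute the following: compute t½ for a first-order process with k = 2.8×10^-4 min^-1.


t½ = ln2/k = 0.693147/(2.8×10^-4 min^-1)
= 2476 min

2476 min


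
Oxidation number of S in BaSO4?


(+2) + x + 4(-2) = 0, so x = +6
Oxidation number: +6

+6


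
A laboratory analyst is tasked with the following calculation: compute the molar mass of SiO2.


M(SiO2) = 1×28.09 + 2×16.0
= 28.09 + 32.0
= 60.09 g/mol

60.09 g/mol


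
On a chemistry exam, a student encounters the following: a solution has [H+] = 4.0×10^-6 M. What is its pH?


pH = -log10([H+]) = -log10(4.0×10^-6)
= 6 - log10(4.0)
= 6 - 0.6
= 5.4

5.4


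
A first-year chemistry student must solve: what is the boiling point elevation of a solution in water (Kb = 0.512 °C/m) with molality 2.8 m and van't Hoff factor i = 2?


ΔTb = Kb × m × i
= 0.512 × 2.8 × 2
= 2.8672 °C

2.8672 °C


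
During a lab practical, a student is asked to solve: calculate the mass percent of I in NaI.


M(NaI) = 1×22.99 + 1×126.9 = 149.89 g/mol
Mass of I = 1 × 126.9 = 126.90 g/mol
% I = 126.90/149.89 × 100 = 84.66%

84.66%


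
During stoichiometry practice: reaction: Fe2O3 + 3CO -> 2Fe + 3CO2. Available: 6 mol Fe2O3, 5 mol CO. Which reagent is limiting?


Mole ratio available / coefficient:
  Fe2O3: 6/1 = 6.000
  CO: 5/3 = 1.667
Smaller ratio is limiting.

CO


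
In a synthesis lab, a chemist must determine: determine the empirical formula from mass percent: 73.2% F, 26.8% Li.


Assume 100 g sample. Moles of each element:
  F: 73.2/19.0 = 3.853 mol
  Li: 26.8/6.94 = 3.862 mol
Divide by smallest (3.853):
  F: 3.853/3.853 = 1.0
  Li: 3.862/3.853 = 1.0
Empirical formula: LiF

LiF


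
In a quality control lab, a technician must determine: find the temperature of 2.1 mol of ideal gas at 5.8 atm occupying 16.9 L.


PV = nRT  (R = 0.08206 L·atm/(mol·K))
T = PV/(nR) = 5.8×16.9/(2.1×0.08206)
= 98.02/0.172326
= 568.81 K

568.81 K


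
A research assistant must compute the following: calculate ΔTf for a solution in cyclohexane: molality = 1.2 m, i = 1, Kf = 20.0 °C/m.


ΔTf = Kf × m × i
= 20.0 × 1.2 × 1
= 24.0 °C

24.0 °C


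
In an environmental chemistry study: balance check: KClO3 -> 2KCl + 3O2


Equation: KClO3 -> 2KCl + 3O2
Check atoms: Cl: 1≠2, K: 1≠2, O: 3≠6
Not balanced

No, not balanced


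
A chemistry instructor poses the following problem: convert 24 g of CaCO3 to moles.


M(CaCO3) = 100.09 g/mol
n = mass/M = 24/100.09 = 0.2398 mol

0.2398 mol


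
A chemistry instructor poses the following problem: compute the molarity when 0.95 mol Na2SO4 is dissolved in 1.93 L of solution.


M = n/V = 0.95/1.93 = 0.492 mol/L

0.492 M


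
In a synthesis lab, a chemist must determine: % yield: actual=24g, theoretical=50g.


% yield = actual/theoretical × 100
= 24/50 × 100
= 48.0%

48.0%


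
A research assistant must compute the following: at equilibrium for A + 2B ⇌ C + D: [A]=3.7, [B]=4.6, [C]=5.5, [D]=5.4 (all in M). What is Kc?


Kc = [C][D]/([A][B]^2)
= (5.5^1 × 5.4^1)/(3.7^1 × 4.6^2)
= 29.7/78.292
= 0.3793

0.3793


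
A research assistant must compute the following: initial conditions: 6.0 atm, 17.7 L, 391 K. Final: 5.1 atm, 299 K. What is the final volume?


P1V1/T1 = P2V2/T2
V2 = P1V1T2/(T1P2)
= 6.0×17.7×299/(391×5.1)
= 15.924 L

15.924 L


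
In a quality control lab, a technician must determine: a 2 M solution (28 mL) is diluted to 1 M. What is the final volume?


C1V1 = C2V2
2 × 28 = 1 × V2
V2 = 56/1 = 56.0 mL

56.0 mL


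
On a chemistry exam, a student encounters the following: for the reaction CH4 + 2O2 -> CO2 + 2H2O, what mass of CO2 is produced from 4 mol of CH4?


Mole ratio CO2:CH4 = 1:1
n(CO2) = 4 × 1/1 = 4.000 mol
mass = 4.000 × 44.01 = 176.04 g

176.04 g


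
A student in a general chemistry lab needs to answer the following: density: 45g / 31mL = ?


ρ = mass/volume
= 45/31
= 1.452 g/mL

1.452 g/mL


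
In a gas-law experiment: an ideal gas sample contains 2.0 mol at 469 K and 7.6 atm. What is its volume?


PV = nRT  (R = 0.08206 L·atm/(mol·K))
V = nRT/P = 2.0×0.08206×469/7.6
= 10.128 L

10.128 L


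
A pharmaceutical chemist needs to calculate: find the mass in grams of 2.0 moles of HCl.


M(HCl) = 36.46 g/mol
mass = n × M = 2.0 × 36.46 = 72.92 g

72.92 g


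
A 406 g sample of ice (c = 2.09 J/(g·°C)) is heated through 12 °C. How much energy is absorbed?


q = mcΔT = 406 × 2.09 × 12
= 10182.48 J

10182.48 J


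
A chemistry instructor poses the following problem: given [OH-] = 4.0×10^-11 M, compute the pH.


pOH = -log10([OH-]) = -log10(4.0×10^-11)
= 11 - log10(4.0) = 10.4
pH = 14 - pOH = 14 - 10.4 = 3.6

3.6


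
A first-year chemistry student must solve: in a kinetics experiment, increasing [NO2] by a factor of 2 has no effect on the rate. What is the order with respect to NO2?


rate ∝ [NO2]^n
rate ∝ [NO2]^0
Order in NO2: 0

0


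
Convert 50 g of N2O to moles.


M(N2O) = 44.02 g/mol
n = mass/M = 50/44.02 = 1.1358 mol

1.1358 mol


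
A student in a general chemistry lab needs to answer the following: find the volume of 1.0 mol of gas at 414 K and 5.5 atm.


PV = nRT  (R = 0.08206 L·atm/(mol·K))
V = nRT/P = 1.0×0.08206×414/5.5
= 6.177 L

6.177 L


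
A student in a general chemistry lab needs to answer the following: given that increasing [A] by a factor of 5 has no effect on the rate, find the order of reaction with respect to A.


rate ∝ [A]^n
rate ∝ [A]^0
Order in A: 0

0


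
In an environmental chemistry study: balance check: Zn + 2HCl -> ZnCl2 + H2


Equation: Zn + 2HCl -> ZnCl2 + H2
Check atoms: Cl: 2=2, H: 2=2, Zn: 1=1
Balanced

Yes, balanced


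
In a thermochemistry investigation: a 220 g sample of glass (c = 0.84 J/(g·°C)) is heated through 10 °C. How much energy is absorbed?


q = mcΔT = 220 × 0.84 × 10
= 1848.00 J

1848.00 J


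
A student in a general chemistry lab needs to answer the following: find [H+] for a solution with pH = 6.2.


[H+] = 10^(-pH) = 10^(-6.2)
= 6.31×10^-7 M

6.31×10^-7 M


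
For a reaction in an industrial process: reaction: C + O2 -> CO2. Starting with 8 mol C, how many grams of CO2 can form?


Mole ratio CO2:C = 1:1
n(CO2) = 8 × 1/1 = 8.000 mol
mass = 8.000 × 44.01 = 352.08 g

352.08 g


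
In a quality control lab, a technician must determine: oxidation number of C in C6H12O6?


6x + 12(+1) + 6(-2) = 0, so x = +0
Oxidation number: +0

+0


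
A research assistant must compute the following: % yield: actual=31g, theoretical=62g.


% yield = actual/theoretical × 100
= 31/62 × 100
= 50.0%

50.0%


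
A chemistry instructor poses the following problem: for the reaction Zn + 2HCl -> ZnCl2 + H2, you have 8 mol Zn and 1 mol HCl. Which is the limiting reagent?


Mole ratio available / coefficient:
  Zn: 8/1 = 8.000
  HCl: 1/2 = 0.500
Smaller ratio is limiting.

HCl


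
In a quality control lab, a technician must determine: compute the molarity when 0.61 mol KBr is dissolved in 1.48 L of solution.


M = n/V = 0.61/1.48 = 0.412 mol/L

0.412 M


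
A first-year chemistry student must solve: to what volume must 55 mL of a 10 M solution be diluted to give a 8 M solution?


C1V1 = C2V2
10 × 55 = 8 × V2
V2 = 550/8 = 68.75 mL

68.75 mL


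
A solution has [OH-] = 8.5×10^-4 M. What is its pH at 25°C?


pOH = -log10([OH-]) = -log10(8.5×10^-4)
= 4 - log10(8.5) = 3.07
pH = 14 - pOH = 14 - 3.07 = 10.93

10.93


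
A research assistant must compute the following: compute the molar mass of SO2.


M(SO2) = 1×32.07 + 2×16.0
= 32.07 + 32.0
= 64.07 g/mol

64.07 g/mol


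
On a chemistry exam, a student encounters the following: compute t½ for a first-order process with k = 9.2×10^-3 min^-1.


t½ = ln2/k = 0.693147/(9.2×10^-3 min^-1)
= 75.34 min

75.34 min


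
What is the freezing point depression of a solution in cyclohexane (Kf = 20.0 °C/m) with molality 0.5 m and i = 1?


ΔTf = Kf × m × i
= 20.0 × 0.5 × 1
= 10.0 °C

10.0 °C


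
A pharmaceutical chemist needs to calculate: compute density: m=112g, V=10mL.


ρ = mass/volume
= 112/10
= 11.2 g/mL

11.2 g/mL


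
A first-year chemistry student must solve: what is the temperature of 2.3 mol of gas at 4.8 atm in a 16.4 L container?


PV = nRT  (R = 0.08206 L·atm/(mol·K))
T = PV/(nR) = 4.8×16.4/(2.3×0.08206)
= 78.72/0.188738
= 417.09 K

417.09 K


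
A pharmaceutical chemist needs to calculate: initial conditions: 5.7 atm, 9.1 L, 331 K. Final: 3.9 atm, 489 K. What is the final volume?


P1V1/T1 = P2V2/T2
V2 = P1V1T2/(T1P2)
= 5.7×9.1×489/(331×3.9)
= 19.649 L

19.649 L


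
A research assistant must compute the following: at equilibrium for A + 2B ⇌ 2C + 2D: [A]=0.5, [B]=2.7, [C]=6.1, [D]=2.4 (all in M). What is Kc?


Kc = [C]^2[D]^2/([A][B]^2)
= (6.1^2 × 2.4^2)/(0.5^1 × 2.7^2)
= 214.3296/3.645
= 58.80

58.80


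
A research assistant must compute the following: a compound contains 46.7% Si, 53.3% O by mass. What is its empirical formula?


Assume 100 g sample. Moles of each element:
  Si: 46.7/28.09 = 1.663 mol
  O: 53.3/16.0 = 3.331 mol
Divide by smallest (1.663):
  Si: 1.663/1.663 = 1.0
  O: 3.331/1.663 = 2.0
Empirical formula: SiO2

SiO2


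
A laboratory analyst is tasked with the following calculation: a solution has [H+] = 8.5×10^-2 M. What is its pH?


pH = -log10([H+]) = -log10(8.5×10^-2)
= 2 - log10(8.5)
= 2 - 0.93
= 1.07

1.07


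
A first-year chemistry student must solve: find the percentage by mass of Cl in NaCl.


M(NaCl) = 1×22.99 + 1×35.45 = 58.44 g/mol
Mass of Cl = 1 × 35.45 = 35.45 g/mol
% Cl = 35.45/58.44 × 100 = 60.66%

60.66%


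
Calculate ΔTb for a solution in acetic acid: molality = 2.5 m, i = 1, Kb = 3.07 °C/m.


ΔTb = Kb × m × i
= 3.07 × 2.5 × 1
= 7.675 °C

7.675 °C


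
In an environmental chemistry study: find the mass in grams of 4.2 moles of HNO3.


M(HNO3) = 63.02 g/mol
mass = n × M = 4.2 × 63.02 = 264.68 g

264.68 g


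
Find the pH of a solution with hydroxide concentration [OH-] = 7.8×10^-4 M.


pOH = -log10([OH-]) = -log10(7.8×10^-4)
= 4 - log10(7.8) = 3.11
pH = 14 - pOH = 14 - 3.11 = 10.89

10.89


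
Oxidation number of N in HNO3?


(+1) + x + 3(-2) = 0, so x = +5
Oxidation number: +5

+5


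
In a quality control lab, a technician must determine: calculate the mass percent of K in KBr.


M(KBr) = 1×39.1 + 1×79.9 = 119.00 g/mol
Mass of K = 1 × 39.1 = 39.10 g/mol
% K = 39.10/119.00 × 100 = 32.86%

32.86%


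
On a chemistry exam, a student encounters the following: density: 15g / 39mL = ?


ρ = mass/volume
= 15/39
= 0.385 g/mL

0.385 g/mL


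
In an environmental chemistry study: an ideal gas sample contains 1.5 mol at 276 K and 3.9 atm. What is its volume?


PV = nRT  (R = 0.08206 L·atm/(mol·K))
V = nRT/P = 1.5×0.08206×276/3.9
= 8.711 L

8.711 L


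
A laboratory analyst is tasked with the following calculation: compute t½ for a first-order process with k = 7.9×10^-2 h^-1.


t½ = ln2/k = 0.693147/(7.9×10^-2 h^-1)
= 8.774 h

8.774 h


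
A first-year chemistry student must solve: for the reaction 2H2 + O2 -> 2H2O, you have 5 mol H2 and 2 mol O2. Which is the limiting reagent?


Mole ratio available / coefficient:
  H2: 5/2 = 2.500
  O2: 2/1 = 2.000
Smaller ratio is limiting.

O2


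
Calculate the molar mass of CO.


M(CO) = 1×12.01 + 1×16.0
= 12.01 + 16.0
= 28.01 g/mol

28.01 g/mol


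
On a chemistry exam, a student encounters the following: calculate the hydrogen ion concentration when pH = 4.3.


[H+] = 10^(-pH) = 10^(-4.3)
= 5.01×10^-5 M

5.01×10^-5 M


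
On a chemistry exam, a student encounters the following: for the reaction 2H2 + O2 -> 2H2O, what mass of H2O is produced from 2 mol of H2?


Mole ratio H2O:H2 = 2:2
n(H2O) = 2 × 2/2 = 2.000 mol
mass = 2.000 × 18.02 = 36.04 g

36.04 g


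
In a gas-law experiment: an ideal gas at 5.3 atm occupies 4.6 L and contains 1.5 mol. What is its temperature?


PV = nRT  (R = 0.08206 L·atm/(mol·K))
T = PV/(nR) = 5.3×4.6/(1.5×0.08206)
= 24.38/0.123090
= 198.07 K

198.07 K


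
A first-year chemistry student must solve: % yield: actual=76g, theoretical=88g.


% yield = actual/theoretical × 100
= 76/88 × 100
= 86.36%

86.36%


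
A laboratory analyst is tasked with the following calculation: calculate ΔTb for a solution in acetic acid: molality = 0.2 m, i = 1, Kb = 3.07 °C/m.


ΔTb = Kb × m × i
= 3.07 × 0.2 × 1
= 0.614 °C

0.614 °C


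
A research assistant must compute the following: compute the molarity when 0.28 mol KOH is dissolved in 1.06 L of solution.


M = n/V = 0.28/1.06 = 0.264 mol/L

0.264 M


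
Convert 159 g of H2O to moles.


M(H2O) = 18.02 g/mol
n = mass/M = 159/18.02 = 8.8235 mol

8.8235 mol
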